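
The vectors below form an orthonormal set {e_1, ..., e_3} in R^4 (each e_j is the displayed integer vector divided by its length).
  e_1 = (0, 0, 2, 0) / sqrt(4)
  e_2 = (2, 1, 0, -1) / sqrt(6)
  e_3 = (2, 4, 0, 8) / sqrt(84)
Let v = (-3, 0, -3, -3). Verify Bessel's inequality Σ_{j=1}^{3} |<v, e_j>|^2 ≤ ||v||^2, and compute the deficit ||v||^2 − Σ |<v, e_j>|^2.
Σ |<v, e_j>|^2 = 297/14; ||v||^2 = 27; deficit = 81/14

Write each e_j = u_j / sqrt(<u_j, u_j>) where u_j is the displayed integer vector. Then <v, e_j> = <v, u_j> / sqrt(<u_j, u_j>), so |<v, e_j>|^2 = <v, u_j>^2 / <u_j, u_j>.
Coefficients: <v, e_1> = -6/sqrt(4), <v, e_2> = -3/sqrt(6), <v, e_3> = -30/sqrt(84).
Square and sum: Σ |<v, e_j>|^2 = 297/14.
Compute ||v||^2 = v·v = 27.
Deficit = 27 − 297/14 = 81/14 ≥ 0, confirming Bessel's inequality. (The deficit equals ||v − Σ <v,e_j> e_j||^2, the squared distance from v to span{e_j}.)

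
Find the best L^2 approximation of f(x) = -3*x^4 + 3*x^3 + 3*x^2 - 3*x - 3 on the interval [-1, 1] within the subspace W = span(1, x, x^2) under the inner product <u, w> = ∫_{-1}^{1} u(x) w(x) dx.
g(x) = 3*x^2/7 - 6*x/5 - 96/35

The best approximation g ∈ W is the orthogonal projection of f onto W. Writing g = a_0 + a_1 x + a_2 x^2, the coefficients solve the normal equations G · a = b where
  G_{ij} = <φ_i, φ_j> and b_i = <f, φ_i>, with φ_0 = 1, φ_1 = x, φ_2 = x^2.
G =
  [2, 0, 2/3]
  [0, 2/3, 0]
  [2/3, 0, 2/5],
b = (-26/5, -4/5, -58/35).
Solving gives a_0 = -96/35, a_1 = -6/5, a_2 = 3/7, so
  g(x) = 3*x^2/7 - 6*x/5 - 96/35.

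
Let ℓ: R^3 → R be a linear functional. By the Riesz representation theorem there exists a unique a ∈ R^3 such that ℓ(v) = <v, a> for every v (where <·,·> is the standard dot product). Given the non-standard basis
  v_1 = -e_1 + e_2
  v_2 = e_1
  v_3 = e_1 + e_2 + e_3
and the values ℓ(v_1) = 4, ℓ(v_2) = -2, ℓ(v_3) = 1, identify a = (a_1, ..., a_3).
a = (-2, 2, 1)

Write a = (a_1, ..., a_3) in the standard basis. For each basis vector v_i, ℓ(v_i) = <v_i, a> is a linear equation in the a_j's. Collect the n equations into a matrix system V a = ℓ, where row i of V is v_i (expressed in the standard basis). Since V is invertible (lower-triangular with 1s on the diagonal, up to permutation), solve by back-substitution:
  V =
[[-1, 1, 0],
 [1, 0, 0],
 [1, 1, 1]]
  V a = (4, -2, 1)
Solving gives a = (-2, 2, 1).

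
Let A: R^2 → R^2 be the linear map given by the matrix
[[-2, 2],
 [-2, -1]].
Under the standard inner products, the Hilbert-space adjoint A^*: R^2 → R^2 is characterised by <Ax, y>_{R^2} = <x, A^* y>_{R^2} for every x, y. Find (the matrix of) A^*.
A^* = A^T =
[[-2, -2],
 [2, -1]]

For real matrices with standard dot products, the defining identity <Ax, y> = <x, A^* y> gives (Ax)^T y = x^T (A^*) y, i.e. x^T A^T y = x^T (A^*) y. Since this holds for all x, y, we must have A^* = A^T. Therefore
A^* =
[[-2, -2],
 [2, -1]].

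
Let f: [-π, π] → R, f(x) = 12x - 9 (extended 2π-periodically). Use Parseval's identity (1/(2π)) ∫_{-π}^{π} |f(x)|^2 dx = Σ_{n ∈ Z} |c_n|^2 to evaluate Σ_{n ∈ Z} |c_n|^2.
Σ |c_n|^2 = 48π^2 + 81

Expand and integrate term by term over [-π, π]:
  ∫ (12x)^2 dx = 144·(2π^3/3); ∫ 2·12·(-9)·x dx = 0 (odd integrand); ∫ (-9)^2 dx = 81·2π.
So (1/(2π)) ∫_{-π}^{π} (12x - 9)^2 dx = 144π^2/3 + 81 = 48π^2 + 81.
Parseval ⇒ Σ |c_n|^2 = 48π^2 + 81.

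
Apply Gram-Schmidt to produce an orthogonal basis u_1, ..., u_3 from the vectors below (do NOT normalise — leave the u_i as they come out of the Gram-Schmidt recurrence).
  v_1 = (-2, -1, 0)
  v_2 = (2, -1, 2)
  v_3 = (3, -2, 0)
Orthogonal basis:
  u_1 = (-2, -1, 0)
  u_2 = (4/5, -8/5, 2)
  u_3 = (7/9, -14/9, -14/9)

Apply the Gram-Schmidt recurrence
  u_1 = v_1
  u_i = v_i − Σ_{j<i} ((v_i · u_j) / (u_j · u_j)) · u_j.

Step by step this gives:
  u_1 = (-2, -1, 0)
  u_2 = (4/5, -8/5, 2)
  u_3 = (7/9, -14/9, -14/9)

Orthogonality check:
  u_2 · u_1 = 0 (should be 0)
  u_3 · u_1 = 0 (should be 0)
  u_3 · u_2 = 0 (should be 0)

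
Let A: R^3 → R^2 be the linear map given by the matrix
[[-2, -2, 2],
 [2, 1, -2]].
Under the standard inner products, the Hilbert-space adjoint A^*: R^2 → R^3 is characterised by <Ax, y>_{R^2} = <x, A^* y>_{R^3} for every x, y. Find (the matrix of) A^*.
A^* = A^T =
[[-2, 2],
 [-2, 1],
 [2, -2]]

For real matrices with standard dot products, the defining identity <Ax, y> = <x, A^* y> gives (Ax)^T y = x^T (A^*) y, i.e. x^T A^T y = x^T (A^*) y. Since this holds for all x, y, we must have A^* = A^T. Therefore
A^* =
[[-2, 2],
 [-2, 1],
 [2, -2]].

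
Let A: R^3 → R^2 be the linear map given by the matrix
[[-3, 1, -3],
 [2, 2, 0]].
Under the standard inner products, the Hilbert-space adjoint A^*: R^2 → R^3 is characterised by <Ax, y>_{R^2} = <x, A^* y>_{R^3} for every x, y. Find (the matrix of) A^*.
A^* = A^T =
[[-3, 2],
 [1, 2],
 [-3, 0]]

For real matrices with standard dot products, the defining identity <Ax, y> = <x, A^* y> gives (Ax)^T y = x^T (A^*) y, i.e. x^T A^T y = x^T (A^*) y. Since this holds for all x, y, we must have A^* = A^T. Therefore
A^* =
[[-3, 2],
 [1, 2],
 [-3, 0]].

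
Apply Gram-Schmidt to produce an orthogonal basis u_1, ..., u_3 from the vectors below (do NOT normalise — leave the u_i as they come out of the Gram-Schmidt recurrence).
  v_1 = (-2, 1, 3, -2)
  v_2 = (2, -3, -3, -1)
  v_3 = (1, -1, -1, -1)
Orthogonal basis:
  u_1 = (-2, 1, 3, -2)
  u_2 = (4/9, -20/9, -2/3, -23/9)
  u_3 = (37/109, 33/109, -1/109, -22/109)

Apply the Gram-Schmidt recurrence
  u_1 = v_1
  u_i = v_i − Σ_{j<i} ((v_i · u_j) / (u_j · u_j)) · u_j.

Step by step this gives:
  u_1 = (-2, 1, 3, -2)
  u_2 = (4/9, -20/9, -2/3, -23/9)
  u_3 = (37/109, 33/109, -1/109, -22/109)

Orthogonality check:
  u_2 · u_1 = 0 (should be 0)
  u_3 · u_1 = 0 (should be 0)
  u_3 · u_2 = 0 (should be 0)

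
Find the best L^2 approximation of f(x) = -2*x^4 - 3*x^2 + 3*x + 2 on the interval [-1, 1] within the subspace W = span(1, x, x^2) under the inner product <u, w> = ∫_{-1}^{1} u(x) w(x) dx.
g(x) = -33*x^2/7 + 3*x + 76/35

The best approximation g ∈ W is the orthogonal projection of f onto W. Writing g = a_0 + a_1 x + a_2 x^2, the coefficients solve the normal equations G · a = b where
  G_{ij} = <φ_i, φ_j> and b_i = <f, φ_i>, with φ_0 = 1, φ_1 = x, φ_2 = x^2.
G =
  [2, 0, 2/3]
  [0, 2/3, 0]
  [2/3, 0, 2/5],
b = (6/5, 2, -46/105).
Solving gives a_0 = 76/35, a_1 = 3, a_2 = -33/7, so
  g(x) = -33*x^2/7 + 3*x + 76/35.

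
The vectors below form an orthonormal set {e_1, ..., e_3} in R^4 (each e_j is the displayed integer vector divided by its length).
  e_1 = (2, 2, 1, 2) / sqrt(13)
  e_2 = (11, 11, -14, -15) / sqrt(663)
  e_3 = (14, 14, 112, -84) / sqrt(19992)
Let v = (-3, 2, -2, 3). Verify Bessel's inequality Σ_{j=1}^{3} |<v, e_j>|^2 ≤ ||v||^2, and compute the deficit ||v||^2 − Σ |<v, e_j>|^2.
Σ |<v, e_j>|^2 = 27/2; ||v||^2 = 26; deficit = 25/2

Write each e_j = u_j / sqrt(<u_j, u_j>) where u_j is the displayed integer vector. Then <v, e_j> = <v, u_j> / sqrt(<u_j, u_j>), so |<v, e_j>|^2 = <v, u_j>^2 / <u_j, u_j>.
Coefficients: <v, e_1> = 2/sqrt(13), <v, e_2> = -28/sqrt(663), <v, e_3> = -490/sqrt(19992).
Square and sum: Σ |<v, e_j>|^2 = 27/2.
Compute ||v||^2 = v·v = 26.
Deficit = 26 − 27/2 = 25/2 ≥ 0, confirming Bessel's inequality. (The deficit equals ||v − Σ <v,e_j> e_j||^2, the squared distance from v to span{e_j}.)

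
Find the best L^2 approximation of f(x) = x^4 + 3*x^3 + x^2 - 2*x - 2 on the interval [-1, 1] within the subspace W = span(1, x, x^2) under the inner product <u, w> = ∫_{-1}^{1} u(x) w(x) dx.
g(x) = 13*x^2/7 - x/5 - 73/35

The best approximation g ∈ W is the orthogonal projection of f onto W. Writing g = a_0 + a_1 x + a_2 x^2, the coefficients solve the normal equations G · a = b where
  G_{ij} = <φ_i, φ_j> and b_i = <f, φ_i>, with φ_0 = 1, φ_1 = x, φ_2 = x^2.
G =
  [2, 0, 2/3]
  [0, 2/3, 0]
  [2/3, 0, 2/5],
b = (-44/15, -2/15, -68/105).
Solving gives a_0 = -73/35, a_1 = -1/5, a_2 = 13/7, so
  g(x) = 13*x^2/7 - x/5 - 73/35.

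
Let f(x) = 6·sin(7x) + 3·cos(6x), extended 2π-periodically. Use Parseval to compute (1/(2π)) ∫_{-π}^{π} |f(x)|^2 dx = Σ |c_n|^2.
Σ |c_n|^2 = 45/2

Expand |f|^2 and use orthogonality of {sin(nx), cos(mx)} on [-π, π]:
  ∫_{-π}^{π} sin(nx)^2 dx = π, ∫ cos(mx)^2 dx = π, and cross terms integrate to 0.
So ∫_{-π}^{π} f(x)^2 dx = 6^2 · π + 3^2 · π = (36 + 9)π.
Divide by 2π: (36 + 9)/2 = 45/2.
By Parseval, this equals Σ |c_n|^2.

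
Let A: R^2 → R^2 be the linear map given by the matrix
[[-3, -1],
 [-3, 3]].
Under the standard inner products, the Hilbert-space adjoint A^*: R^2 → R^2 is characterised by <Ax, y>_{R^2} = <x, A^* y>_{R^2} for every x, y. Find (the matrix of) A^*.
A^* = A^T =
[[-3, -3],
 [-1, 3]]

For real matrices with standard dot products, the defining identity <Ax, y> = <x, A^* y> gives (Ax)^T y = x^T (A^*) y, i.e. x^T A^T y = x^T (A^*) y. Since this holds for all x, y, we must have A^* = A^T. Therefore
A^* =
[[-3, -3],
 [-1, 3]].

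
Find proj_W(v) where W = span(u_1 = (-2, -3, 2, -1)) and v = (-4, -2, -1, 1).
proj_W(v) = (-11/9, -11/6, 11/9, -11/18)

Set up U = [u_1 | ... | u_1] ∈ R^(4×1). The projector onto W = col(U) is P = U (U^T U)^(-1) U^T.
Compute U^T U =
  [18],
and U^T v = (11).
Solve U^T U · c = U^T v for the coefficients: c = (11/18). The projection is proj_W(v) = U c.
Check: (v - proj_W(v)) · u_1 = 0  (should be 0).
Result: proj_W(v) = (-11/9, -11/6, 11/9, -11/18).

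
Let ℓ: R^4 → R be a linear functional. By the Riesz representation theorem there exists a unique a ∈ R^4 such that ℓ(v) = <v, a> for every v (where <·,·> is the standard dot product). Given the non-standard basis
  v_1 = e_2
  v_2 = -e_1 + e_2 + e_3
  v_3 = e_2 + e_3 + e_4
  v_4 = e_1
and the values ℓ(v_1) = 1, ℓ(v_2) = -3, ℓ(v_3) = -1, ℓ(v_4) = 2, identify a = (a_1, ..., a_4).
a = (2, 1, -2, 0)

Write a = (a_1, ..., a_4) in the standard basis. For each basis vector v_i, ℓ(v_i) = <v_i, a> is a linear equation in the a_j's. Collect the n equations into a matrix system V a = ℓ, where row i of V is v_i (expressed in the standard basis). Since V is invertible (lower-triangular with 1s on the diagonal, up to permutation), solve by back-substitution:
  V =
[[0, 1, 0, 0],
 [-1, 1, 1, 0],
 [0, 1, 1, 1],
 [1, 0, 0, 0]]
  V a = (1, -3, -1, 2)
Solving gives a = (2, 1, -2, 0).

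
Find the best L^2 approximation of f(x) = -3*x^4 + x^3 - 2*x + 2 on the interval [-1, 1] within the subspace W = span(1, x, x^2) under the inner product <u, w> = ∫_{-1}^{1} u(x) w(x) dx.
g(x) = -18*x^2/7 - 7*x/5 + 79/35

The best approximation g ∈ W is the orthogonal projection of f onto W. Writing g = a_0 + a_1 x + a_2 x^2, the coefficients solve the normal equations G · a = b where
  G_{ij} = <φ_i, φ_j> and b_i = <f, φ_i>, with φ_0 = 1, φ_1 = x, φ_2 = x^2.
G =
  [2, 0, 2/3]
  [0, 2/3, 0]
  [2/3, 0, 2/5],
b = (14/5, -14/15, 10/21).
Solving gives a_0 = 79/35, a_1 = -7/5, a_2 = -18/7, so
  g(x) = -18*x^2/7 - 7*x/5 + 79/35.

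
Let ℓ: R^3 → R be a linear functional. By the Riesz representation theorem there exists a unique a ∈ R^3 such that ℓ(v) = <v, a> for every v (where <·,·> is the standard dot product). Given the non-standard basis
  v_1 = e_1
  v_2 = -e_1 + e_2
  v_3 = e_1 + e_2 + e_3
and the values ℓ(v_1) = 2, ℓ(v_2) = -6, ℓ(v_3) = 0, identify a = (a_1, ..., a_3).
a = (2, -4, 2)

Write a = (a_1, ..., a_3) in the standard basis. For each basis vector v_i, ℓ(v_i) = <v_i, a> is a linear equation in the a_j's. Collect the n equations into a matrix system V a = ℓ, where row i of V is v_i (expressed in the standard basis). Since V is invertible (lower-triangular with 1s on the diagonal, up to permutation), solve by back-substitution:
  V =
[[1, 0, 0],
 [-1, 1, 0],
 [1, 1, 1]]
  V a = (2, -6, 0)
Solving gives a = (2, -4, 2).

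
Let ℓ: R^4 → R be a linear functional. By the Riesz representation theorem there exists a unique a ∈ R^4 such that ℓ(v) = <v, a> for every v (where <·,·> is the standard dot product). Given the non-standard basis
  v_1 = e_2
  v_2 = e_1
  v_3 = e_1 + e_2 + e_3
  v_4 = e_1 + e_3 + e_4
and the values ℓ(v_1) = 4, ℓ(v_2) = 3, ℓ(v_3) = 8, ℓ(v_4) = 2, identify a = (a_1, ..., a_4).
a = (3, 4, 1, -2)

Write a = (a_1, ..., a_4) in the standard basis. For each basis vector v_i, ℓ(v_i) = <v_i, a> is a linear equation in the a_j's. Collect the n equations into a matrix system V a = ℓ, where row i of V is v_i (expressed in the standard basis). Since V is invertible (lower-triangular with 1s on the diagonal, up to permutation), solve by back-substitution:
  V =
[[0, 1, 0, 0],
 [1, 0, 0, 0],
 [1, 1, 1, 0],
 [1, 0, 1, 1]]
  V a = (4, 3, 8, 2)
Solving gives a = (3, 4, 1, -2).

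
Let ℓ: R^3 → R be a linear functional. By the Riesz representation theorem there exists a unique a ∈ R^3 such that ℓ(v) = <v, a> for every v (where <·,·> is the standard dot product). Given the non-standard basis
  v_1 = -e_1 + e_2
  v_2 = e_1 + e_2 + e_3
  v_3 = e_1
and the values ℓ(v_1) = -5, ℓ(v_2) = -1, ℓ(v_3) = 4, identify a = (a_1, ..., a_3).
a = (4, -1, -4)

Write a = (a_1, ..., a_3) in the standard basis. For each basis vector v_i, ℓ(v_i) = <v_i, a> is a linear equation in the a_j's. Collect the n equations into a matrix system V a = ℓ, where row i of V is v_i (expressed in the standard basis). Since V is invertible (lower-triangular with 1s on the diagonal, up to permutation), solve by back-substitution:
  V =
[[-1, 1, 0],
 [1, 1, 1],
 [1, 0, 0]]
  V a = (-5, -1, 4)
Solving gives a = (4, -1, -4).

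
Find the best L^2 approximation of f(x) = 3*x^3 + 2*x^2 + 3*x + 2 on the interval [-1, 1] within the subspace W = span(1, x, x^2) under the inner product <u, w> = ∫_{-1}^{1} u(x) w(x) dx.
g(x) = 2*x^2 + 24*x/5 + 2

The best approximation g ∈ W is the orthogonal projection of f onto W. Writing g = a_0 + a_1 x + a_2 x^2, the coefficients solve the normal equations G · a = b where
  G_{ij} = <φ_i, φ_j> and b_i = <f, φ_i>, with φ_0 = 1, φ_1 = x, φ_2 = x^2.
G =
  [2, 0, 2/3]
  [0, 2/3, 0]
  [2/3, 0, 2/5],
b = (16/3, 16/5, 32/15).
Solving gives a_0 = 2, a_1 = 24/5, a_2 = 2, so
  g(x) = 2*x^2 + 24*x/5 + 2.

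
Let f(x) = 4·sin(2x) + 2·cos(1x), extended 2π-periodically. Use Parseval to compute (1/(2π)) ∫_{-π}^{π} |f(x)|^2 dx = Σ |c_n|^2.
Σ |c_n|^2 = 10

Expand |f|^2 and use orthogonality of {sin(nx), cos(mx)} on [-π, π]:
  ∫_{-π}^{π} sin(nx)^2 dx = π, ∫ cos(mx)^2 dx = π, and cross terms integrate to 0.
So ∫_{-π}^{π} f(x)^2 dx = 4^2 · π + 2^2 · π = (16 + 4)π.
Divide by 2π: (16 + 4)/2 = 10.
By Parseval, this equals Σ |c_n|^2.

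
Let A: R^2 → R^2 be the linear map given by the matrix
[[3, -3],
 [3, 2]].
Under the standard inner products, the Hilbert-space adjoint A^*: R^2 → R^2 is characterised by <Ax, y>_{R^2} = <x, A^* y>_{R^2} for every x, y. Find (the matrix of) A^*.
A^* = A^T =
[[3, 3],
 [-3, 2]]

For real matrices with standard dot products, the defining identity <Ax, y> = <x, A^* y> gives (Ax)^T y = x^T (A^*) y, i.e. x^T A^T y = x^T (A^*) y. Since this holds for all x, y, we must have A^* = A^T. Therefore
A^* =
[[3, 3],
 [-3, 2]].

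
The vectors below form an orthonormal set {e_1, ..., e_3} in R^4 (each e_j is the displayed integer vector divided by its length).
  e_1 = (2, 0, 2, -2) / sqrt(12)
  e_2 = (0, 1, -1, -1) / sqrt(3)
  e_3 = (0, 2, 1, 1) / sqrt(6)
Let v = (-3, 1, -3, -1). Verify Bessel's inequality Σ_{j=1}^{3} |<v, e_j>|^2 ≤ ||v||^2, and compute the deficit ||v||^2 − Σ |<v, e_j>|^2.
Σ |<v, e_j>|^2 = 52/3; ||v||^2 = 20; deficit = 8/3

Write each e_j = u_j / sqrt(<u_j, u_j>) where u_j is the displayed integer vector. Then <v, e_j> = <v, u_j> / sqrt(<u_j, u_j>), so |<v, e_j>|^2 = <v, u_j>^2 / <u_j, u_j>.
Coefficients: <v, e_1> = -10/sqrt(12), <v, e_2> = 5/sqrt(3), <v, e_3> = -2/sqrt(6).
Square and sum: Σ |<v, e_j>|^2 = 52/3.
Compute ||v||^2 = v·v = 20.
Deficit = 20 − 52/3 = 8/3 ≥ 0, confirming Bessel's inequality. (The deficit equals ||v − Σ <v,e_j> e_j||^2, the squared distance from v to span{e_j}.)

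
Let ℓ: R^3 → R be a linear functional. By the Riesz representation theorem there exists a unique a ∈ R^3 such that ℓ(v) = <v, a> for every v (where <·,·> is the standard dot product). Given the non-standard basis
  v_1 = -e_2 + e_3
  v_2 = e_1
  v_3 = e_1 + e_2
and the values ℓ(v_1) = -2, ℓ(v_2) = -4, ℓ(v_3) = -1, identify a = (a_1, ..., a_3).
a = (-4, 3, 1)

Write a = (a_1, ..., a_3) in the standard basis. For each basis vector v_i, ℓ(v_i) = <v_i, a> is a linear equation in the a_j's. Collect the n equations into a matrix system V a = ℓ, where row i of V is v_i (expressed in the standard basis). Since V is invertible (lower-triangular with 1s on the diagonal, up to permutation), solve by back-substitution:
  V =
[[0, -1, 1],
 [1, 0, 0],
 [1, 1, 0]]
  V a = (-2, -4, -1)
Solving gives a = (-4, 3, 1).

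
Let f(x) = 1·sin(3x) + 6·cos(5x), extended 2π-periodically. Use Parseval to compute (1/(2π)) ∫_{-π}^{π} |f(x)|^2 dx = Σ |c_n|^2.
Σ |c_n|^2 = 37/2

Expand |f|^2 and use orthogonality of {sin(nx), cos(mx)} on [-π, π]:
  ∫_{-π}^{π} sin(nx)^2 dx = π, ∫ cos(mx)^2 dx = π, and cross terms integrate to 0.
So ∫_{-π}^{π} f(x)^2 dx = 1^2 · π + 6^2 · π = (1 + 36)π.
Divide by 2π: (1 + 36)/2 = 37/2.
By Parseval, this equals Σ |c_n|^2.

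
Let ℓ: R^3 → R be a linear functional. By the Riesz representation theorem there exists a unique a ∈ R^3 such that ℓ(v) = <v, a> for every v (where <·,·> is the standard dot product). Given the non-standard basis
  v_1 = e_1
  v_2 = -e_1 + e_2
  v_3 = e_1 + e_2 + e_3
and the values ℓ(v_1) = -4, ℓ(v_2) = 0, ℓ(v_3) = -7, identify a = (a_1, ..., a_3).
a = (-4, -4, 1)

Write a = (a_1, ..., a_3) in the standard basis. For each basis vector v_i, ℓ(v_i) = <v_i, a> is a linear equation in the a_j's. Collect the n equations into a matrix system V a = ℓ, where row i of V is v_i (expressed in the standard basis). Since V is invertible (lower-triangular with 1s on the diagonal, up to permutation), solve by back-substitution:
  V =
[[1, 0, 0],
 [-1, 1, 0],
 [1, 1, 1]]
  V a = (-4, 0, -7)
Solving gives a = (-4, -4, 1).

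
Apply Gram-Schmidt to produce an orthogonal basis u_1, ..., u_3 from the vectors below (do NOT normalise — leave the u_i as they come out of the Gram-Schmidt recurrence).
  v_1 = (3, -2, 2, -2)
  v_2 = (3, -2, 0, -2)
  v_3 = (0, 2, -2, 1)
Orthogonal basis:
  u_1 = (3, -2, 2, -2)
  u_2 = (4/7, -8/21, -34/21, -8/21)
  u_3 = (18/17, 22/17, 0, 5/17)

Apply the Gram-Schmidt recurrence
  u_1 = v_1
  u_i = v_i − Σ_{j<i} ((v_i · u_j) / (u_j · u_j)) · u_j.

Step by step this gives:
  u_1 = (3, -2, 2, -2)
  u_2 = (4/7, -8/21, -34/21, -8/21)
  u_3 = (18/17, 22/17, 0, 5/17)

Orthogonality check:
  u_2 · u_1 = 0 (should be 0)
  u_3 · u_1 = 0 (should be 0)
  u_3 · u_2 = 0 (should be 0)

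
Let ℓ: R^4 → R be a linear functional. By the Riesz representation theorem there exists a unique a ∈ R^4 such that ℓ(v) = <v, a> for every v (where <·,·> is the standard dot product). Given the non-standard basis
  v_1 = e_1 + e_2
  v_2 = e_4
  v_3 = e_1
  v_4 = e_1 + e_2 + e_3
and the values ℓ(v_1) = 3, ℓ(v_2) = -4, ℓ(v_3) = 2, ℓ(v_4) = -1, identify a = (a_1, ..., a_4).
a = (2, 1, -4, -4)

Write a = (a_1, ..., a_4) in the standard basis. For each basis vector v_i, ℓ(v_i) = <v_i, a> is a linear equation in the a_j's. Collect the n equations into a matrix system V a = ℓ, where row i of V is v_i (expressed in the standard basis). Since V is invertible (lower-triangular with 1s on the diagonal, up to permutation), solve by back-substitution:
  V =
[[1, 1, 0, 0],
 [0, 0, 0, 1],
 [1, 0, 0, 0],
 [1, 1, 1, 0]]
  V a = (3, -4, 2, -1)
Solving gives a = (2, 1, -4, -4).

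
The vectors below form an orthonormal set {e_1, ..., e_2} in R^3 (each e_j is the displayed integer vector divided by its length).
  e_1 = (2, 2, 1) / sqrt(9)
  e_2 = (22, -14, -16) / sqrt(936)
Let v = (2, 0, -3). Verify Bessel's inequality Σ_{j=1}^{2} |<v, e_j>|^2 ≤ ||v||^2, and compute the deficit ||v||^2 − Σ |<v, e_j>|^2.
Σ |<v, e_j>|^2 = 119/13; ||v||^2 = 13; deficit = 50/13

Write each e_j = u_j / sqrt(<u_j, u_j>) where u_j is the displayed integer vector. Then <v, e_j> = <v, u_j> / sqrt(<u_j, u_j>), so |<v, e_j>|^2 = <v, u_j>^2 / <u_j, u_j>.
Coefficients: <v, e_1> = 1/sqrt(9), <v, e_2> = 92/sqrt(936).
Square and sum: Σ |<v, e_j>|^2 = 119/13.
Compute ||v||^2 = v·v = 13.
Deficit = 13 − 119/13 = 50/13 ≥ 0, confirming Bessel's inequality. (The deficit equals ||v − Σ <v,e_j> e_j||^2, the squared distance from v to span{e_j}.)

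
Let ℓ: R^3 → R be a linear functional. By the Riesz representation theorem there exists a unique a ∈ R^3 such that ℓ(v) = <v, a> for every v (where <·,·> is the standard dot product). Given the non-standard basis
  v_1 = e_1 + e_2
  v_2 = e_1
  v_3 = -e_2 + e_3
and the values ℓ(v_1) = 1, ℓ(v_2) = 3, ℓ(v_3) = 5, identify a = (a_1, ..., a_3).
a = (3, -2, 3)

Write a = (a_1, ..., a_3) in the standard basis. For each basis vector v_i, ℓ(v_i) = <v_i, a> is a linear equation in the a_j's. Collect the n equations into a matrix system V a = ℓ, where row i of V is v_i (expressed in the standard basis). Since V is invertible (lower-triangular with 1s on the diagonal, up to permutation), solve by back-substitution:
  V =
[[1, 1, 0],
 [1, 0, 0],
 [0, -1, 1]]
  V a = (1, 3, 5)
Solving gives a = (3, -2, 3).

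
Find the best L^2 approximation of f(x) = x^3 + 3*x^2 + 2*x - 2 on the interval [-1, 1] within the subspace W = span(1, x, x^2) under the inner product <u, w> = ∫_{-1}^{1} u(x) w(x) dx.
g(x) = 3*x^2 + 13*x/5 - 2

The best approximation g ∈ W is the orthogonal projection of f onto W. Writing g = a_0 + a_1 x + a_2 x^2, the coefficients solve the normal equations G · a = b where
  G_{ij} = <φ_i, φ_j> and b_i = <f, φ_i>, with φ_0 = 1, φ_1 = x, φ_2 = x^2.
G =
  [2, 0, 2/3]
  [0, 2/3, 0]
  [2/3, 0, 2/5],
b = (-2, 26/15, -2/15).
Solving gives a_0 = -2, a_1 = 13/5, a_2 = 3, so
  g(x) = 3*x^2 + 13*x/5 - 2.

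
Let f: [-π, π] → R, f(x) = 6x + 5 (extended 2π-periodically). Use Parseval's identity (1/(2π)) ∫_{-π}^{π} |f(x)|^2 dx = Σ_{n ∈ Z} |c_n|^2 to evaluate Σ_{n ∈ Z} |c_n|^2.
Σ |c_n|^2 = 12π^2 + 25

Expand and integrate term by term over [-π, π]:
  ∫ (6x)^2 dx = 36·(2π^3/3); ∫ 2·6·(5)·x dx = 0 (odd integrand); ∫ 5^2 dx = 25·2π.
So (1/(2π)) ∫_{-π}^{π} (6x + 5)^2 dx = 36π^2/3 + 25 = 12π^2 + 25.
Parseval ⇒ Σ |c_n|^2 = 12π^2 + 25.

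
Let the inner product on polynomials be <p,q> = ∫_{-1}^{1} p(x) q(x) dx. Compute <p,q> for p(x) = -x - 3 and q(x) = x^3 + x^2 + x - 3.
<p,q> = 224/15

Expand the product: p(x)·q(x) = -x^4 - 4*x^3 - 4*x^2 + 9.
∫_{-1}^{1} of each monomial x^k gives [2/(k+1) if k even, 0 if k odd]. Integrating term-by-term (or equivalently evaluating the antiderivative F(x) = -x^5/5 - x^4 - 4*x^3/3 + 9*x at the endpoints):
  F(1) − F(−1) = 97/15 − (-127/15) = 224/15.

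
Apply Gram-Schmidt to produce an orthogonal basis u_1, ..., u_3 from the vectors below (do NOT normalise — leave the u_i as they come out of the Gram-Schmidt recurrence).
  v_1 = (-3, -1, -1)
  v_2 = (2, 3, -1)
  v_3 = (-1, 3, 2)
Orthogonal basis:
  u_1 = (-3, -1, -1)
  u_2 = (-2/11, 25/11, -19/11)
  u_3 = (-22/15, 11/6, 77/30)

Apply the Gram-Schmidt recurrence
  u_1 = v_1
  u_i = v_i − Σ_{j<i} ((v_i · u_j) / (u_j · u_j)) · u_j.

Step by step this gives:
  u_1 = (-3, -1, -1)
  u_2 = (-2/11, 25/11, -19/11)
  u_3 = (-22/15, 11/6, 77/30)

Orthogonality check:
  u_2 · u_1 = 0 (should be 0)
  u_3 · u_1 = 0 (should be 0)
  u_3 · u_2 = 0 (should be 0)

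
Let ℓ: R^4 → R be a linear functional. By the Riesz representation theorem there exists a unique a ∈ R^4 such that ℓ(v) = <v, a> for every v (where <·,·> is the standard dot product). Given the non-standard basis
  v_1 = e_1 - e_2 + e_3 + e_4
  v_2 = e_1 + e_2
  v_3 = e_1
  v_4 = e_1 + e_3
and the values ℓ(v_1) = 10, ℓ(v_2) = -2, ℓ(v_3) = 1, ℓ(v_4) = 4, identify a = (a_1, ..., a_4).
a = (1, -3, 3, 3)

Write a = (a_1, ..., a_4) in the standard basis. For each basis vector v_i, ℓ(v_i) = <v_i, a> is a linear equation in the a_j's. Collect the n equations into a matrix system V a = ℓ, where row i of V is v_i (expressed in the standard basis). Since V is invertible (lower-triangular with 1s on the diagonal, up to permutation), solve by back-substitution:
  V =
[[1, -1, 1, 1],
 [1, 1, 0, 0],
 [1, 0, 0, 0],
 [1, 0, 1, 0]]
  V a = (10, -2, 1, 4)
Solving gives a = (1, -3, 3, 3).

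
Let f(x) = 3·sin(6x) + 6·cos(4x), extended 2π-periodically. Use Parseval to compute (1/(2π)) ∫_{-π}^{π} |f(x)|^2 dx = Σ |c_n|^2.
Σ |c_n|^2 = 45/2

Expand |f|^2 and use orthogonality of {sin(nx), cos(mx)} on [-π, π]:
  ∫_{-π}^{π} sin(nx)^2 dx = π, ∫ cos(mx)^2 dx = π, and cross terms integrate to 0.
So ∫_{-π}^{π} f(x)^2 dx = 3^2 · π + 6^2 · π = (9 + 36)π.
Divide by 2π: (9 + 36)/2 = 45/2.
By Parseval, this equals Σ |c_n|^2.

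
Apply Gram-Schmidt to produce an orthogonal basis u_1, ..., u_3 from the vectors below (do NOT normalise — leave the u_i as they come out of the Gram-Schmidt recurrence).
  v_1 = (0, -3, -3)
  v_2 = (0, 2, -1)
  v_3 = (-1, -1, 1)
Orthogonal basis:
  u_1 = (0, -3, -3)
  u_2 = (0, 3/2, -3/2)
  u_3 = (-1, 0, 0)

Apply the Gram-Schmidt recurrence
  u_1 = v_1
  u_i = v_i − Σ_{j<i} ((v_i · u_j) / (u_j · u_j)) · u_j.

Step by step this gives:
  u_1 = (0, -3, -3)
  u_2 = (0, 3/2, -3/2)
  u_3 = (-1, 0, 0)

Orthogonality check:
  u_2 · u_1 = 0 (should be 0)
  u_3 · u_1 = 0 (should be 0)
  u_3 · u_2 = 0 (should be 0)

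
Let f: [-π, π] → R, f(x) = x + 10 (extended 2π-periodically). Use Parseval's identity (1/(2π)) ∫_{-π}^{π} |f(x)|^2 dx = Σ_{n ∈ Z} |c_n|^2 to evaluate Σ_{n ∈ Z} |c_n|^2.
Σ |c_n|^2 = π^2/3 + 100

Expand and integrate term by term over [-π, π]:
  ∫ (x)^2 dx = 1·(2π^3/3); ∫ 2·1·(10)·x dx = 0 (odd integrand); ∫ 10^2 dx = 100·2π.
So (1/(2π)) ∫_{-π}^{π} (x + 10)^2 dx = 1π^2/3 + 100 = π^2/3 + 100.
Parseval ⇒ Σ |c_n|^2 = π^2/3 + 100.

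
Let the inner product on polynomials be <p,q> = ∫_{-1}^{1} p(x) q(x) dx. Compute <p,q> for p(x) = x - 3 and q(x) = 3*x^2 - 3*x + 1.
<p,q> = -14

Expand the product: p(x)·q(x) = 3*x^3 - 12*x^2 + 10*x - 3.
∫_{-1}^{1} of each monomial x^k gives [2/(k+1) if k even, 0 if k odd]. Integrating term-by-term (or equivalently evaluating the antiderivative F(x) = 3*x^4/4 - 4*x^3 + 5*x^2 - 3*x at the endpoints):
  F(1) − F(−1) = -5/4 − (51/4) = -14.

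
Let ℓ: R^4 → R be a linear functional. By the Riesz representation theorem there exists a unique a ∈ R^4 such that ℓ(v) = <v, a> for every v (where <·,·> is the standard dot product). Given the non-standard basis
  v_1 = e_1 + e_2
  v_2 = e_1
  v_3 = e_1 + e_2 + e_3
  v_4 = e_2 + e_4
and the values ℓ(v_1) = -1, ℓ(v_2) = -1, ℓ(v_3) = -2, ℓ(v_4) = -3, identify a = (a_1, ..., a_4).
a = (-1, 0, -1, -3)

Write a = (a_1, ..., a_4) in the standard basis. For each basis vector v_i, ℓ(v_i) = <v_i, a> is a linear equation in the a_j's. Collect the n equations into a matrix system V a = ℓ, where row i of V is v_i (expressed in the standard basis). Since V is invertible (lower-triangular with 1s on the diagonal, up to permutation), solve by back-substitution:
  V =
[[1, 1, 0, 0],
 [1, 0, 0, 0],
 [1, 1, 1, 0],
 [0, 1, 0, 1]]
  V a = (-1, -1, -2, -3)
Solving gives a = (-1, 0, -1, -3).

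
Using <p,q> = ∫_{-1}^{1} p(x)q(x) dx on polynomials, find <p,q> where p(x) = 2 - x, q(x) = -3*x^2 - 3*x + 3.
<p,q> = 10

Expand the product: p(x)·q(x) = 3*x^3 - 3*x^2 - 9*x + 6.
∫_{-1}^{1} of each monomial x^k gives [2/(k+1) if k even, 0 if k odd]. Integrating term-by-term (or equivalently evaluating the antiderivative F(x) = 3*x^4/4 - x^3 - 9*x^2/2 + 6*x at the endpoints):
  F(1) − F(−1) = 5/4 − (-35/4) = 10.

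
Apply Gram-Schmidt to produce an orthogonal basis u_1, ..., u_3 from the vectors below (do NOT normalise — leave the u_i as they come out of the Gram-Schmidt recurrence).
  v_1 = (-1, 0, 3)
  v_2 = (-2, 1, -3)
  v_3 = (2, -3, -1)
Orthogonal basis:
  u_1 = (-1, 0, 3)
  u_2 = (-27/10, 1, -9/10)
  u_3 = (-66/91, -198/91, -22/91)

Apply the Gram-Schmidt recurrence
  u_1 = v_1
  u_i = v_i − Σ_{j<i} ((v_i · u_j) / (u_j · u_j)) · u_j.

Step by step this gives:
  u_1 = (-1, 0, 3)
  u_2 = (-27/10, 1, -9/10)
  u_3 = (-66/91, -198/91, -22/91)

Orthogonality check:
  u_2 · u_1 = 0 (should be 0)
  u_3 · u_1 = 0 (should be 0)
  u_3 · u_2 = 0 (should be 0)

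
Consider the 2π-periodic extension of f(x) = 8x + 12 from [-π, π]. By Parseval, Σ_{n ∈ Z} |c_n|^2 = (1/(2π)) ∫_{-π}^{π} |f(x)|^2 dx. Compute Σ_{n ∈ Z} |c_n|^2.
Σ |c_n|^2 = 64π^2/3 + 144

Expand and integrate term by term over [-π, π]:
  ∫ (8x)^2 dx = 64·(2π^3/3); ∫ 2·8·(12)·x dx = 0 (odd integrand); ∫ 12^2 dx = 144·2π.
So (1/(2π)) ∫_{-π}^{π} (8x + 12)^2 dx = 64π^2/3 + 144 = 64π^2/3 + 144.
Parseval ⇒ Σ |c_n|^2 = 64π^2/3 + 144.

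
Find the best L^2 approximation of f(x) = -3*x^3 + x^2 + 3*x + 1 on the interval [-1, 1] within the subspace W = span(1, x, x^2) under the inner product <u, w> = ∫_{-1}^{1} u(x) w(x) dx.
g(x) = x^2 + 6*x/5 + 1

The best approximation g ∈ W is the orthogonal projection of f onto W. Writing g = a_0 + a_1 x + a_2 x^2, the coefficients solve the normal equations G · a = b where
  G_{ij} = <φ_i, φ_j> and b_i = <f, φ_i>, with φ_0 = 1, φ_1 = x, φ_2 = x^2.
G =
  [2, 0, 2/3]
  [0, 2/3, 0]
  [2/3, 0, 2/5],
b = (8/3, 4/5, 16/15).
Solving gives a_0 = 1, a_1 = 6/5, a_2 = 1, so
  g(x) = x^2 + 6*x/5 + 1.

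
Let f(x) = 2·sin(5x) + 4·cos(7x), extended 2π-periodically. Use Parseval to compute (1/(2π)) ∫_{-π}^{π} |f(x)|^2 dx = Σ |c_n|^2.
Σ |c_n|^2 = 10

Expand |f|^2 and use orthogonality of {sin(nx), cos(mx)} on [-π, π]:
  ∫_{-π}^{π} sin(nx)^2 dx = π, ∫ cos(mx)^2 dx = π, and cross terms integrate to 0.
So ∫_{-π}^{π} f(x)^2 dx = 2^2 · π + 4^2 · π = (4 + 16)π.
Divide by 2π: (4 + 16)/2 = 10.
By Parseval, this equals Σ |c_n|^2.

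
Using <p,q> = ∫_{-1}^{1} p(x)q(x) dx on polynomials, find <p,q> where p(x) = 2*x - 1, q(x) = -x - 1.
<p,q> = 2/3

Expand the product: p(x)·q(x) = -2*x^2 - x + 1.
∫_{-1}^{1} of each monomial x^k gives [2/(k+1) if k even, 0 if k odd]. Integrating term-by-term (or equivalently evaluating the antiderivative F(x) = -2*x^3/3 - x^2/2 + x at the endpoints):
  F(1) − F(−1) = -1/6 − (-5/6) = 2/3.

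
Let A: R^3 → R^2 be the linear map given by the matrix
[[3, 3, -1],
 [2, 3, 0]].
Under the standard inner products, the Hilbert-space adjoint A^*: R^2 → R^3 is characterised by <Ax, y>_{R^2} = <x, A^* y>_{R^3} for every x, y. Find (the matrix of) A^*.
A^* = A^T =
[[3, 2],
 [3, 3],
 [-1, 0]]

For real matrices with standard dot products, the defining identity <Ax, y> = <x, A^* y> gives (Ax)^T y = x^T (A^*) y, i.e. x^T A^T y = x^T (A^*) y. Since this holds for all x, y, we must have A^* = A^T. Therefore
A^* =
[[3, 2],
 [3, 3],
 [-1, 0]].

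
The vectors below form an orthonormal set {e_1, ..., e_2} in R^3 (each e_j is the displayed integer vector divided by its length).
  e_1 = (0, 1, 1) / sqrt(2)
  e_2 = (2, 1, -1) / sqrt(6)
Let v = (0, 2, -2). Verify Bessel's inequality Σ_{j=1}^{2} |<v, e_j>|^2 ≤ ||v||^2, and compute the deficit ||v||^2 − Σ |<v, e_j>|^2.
Σ |<v, e_j>|^2 = 8/3; ||v||^2 = 8; deficit = 16/3

Write each e_j = u_j / sqrt(<u_j, u_j>) where u_j is the displayed integer vector. Then <v, e_j> = <v, u_j> / sqrt(<u_j, u_j>), so |<v, e_j>|^2 = <v, u_j>^2 / <u_j, u_j>.
Coefficients: <v, e_1> = 0/sqrt(2), <v, e_2> = 4/sqrt(6).
Square and sum: Σ |<v, e_j>|^2 = 8/3.
Compute ||v||^2 = v·v = 8.
Deficit = 8 − 8/3 = 16/3 ≥ 0, confirming Bessel's inequality. (The deficit equals ||v − Σ <v,e_j> e_j||^2, the squared distance from v to span{e_j}.)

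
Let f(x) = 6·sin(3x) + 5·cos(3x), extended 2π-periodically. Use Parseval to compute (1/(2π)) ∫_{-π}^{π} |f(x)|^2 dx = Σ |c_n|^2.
Σ |c_n|^2 = 61/2

Expand |f|^2 and use orthogonality of {sin(nx), cos(mx)} on [-π, π]:
  ∫_{-π}^{π} sin(nx)^2 dx = π, ∫ cos(mx)^2 dx = π, and cross terms integrate to 0.
So ∫_{-π}^{π} f(x)^2 dx = 6^2 · π + 5^2 · π = (36 + 25)π.
Divide by 2π: (36 + 25)/2 = 61/2.
By Parseval, this equals Σ |c_n|^2.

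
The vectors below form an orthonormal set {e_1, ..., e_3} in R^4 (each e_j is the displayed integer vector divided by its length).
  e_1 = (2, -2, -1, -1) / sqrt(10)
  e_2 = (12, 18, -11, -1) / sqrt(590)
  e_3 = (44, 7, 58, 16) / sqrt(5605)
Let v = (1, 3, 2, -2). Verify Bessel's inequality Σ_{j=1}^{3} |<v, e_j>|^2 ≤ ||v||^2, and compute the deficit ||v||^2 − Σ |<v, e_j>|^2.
Σ |<v, e_j>|^2 = 869/95; ||v||^2 = 18; deficit = 841/95

Write each e_j = u_j / sqrt(<u_j, u_j>) where u_j is the displayed integer vector. Then <v, e_j> = <v, u_j> / sqrt(<u_j, u_j>), so |<v, e_j>|^2 = <v, u_j>^2 / <u_j, u_j>.
Coefficients: <v, e_1> = -4/sqrt(10), <v, e_2> = 46/sqrt(590), <v, e_3> = 149/sqrt(5605).
Square and sum: Σ |<v, e_j>|^2 = 869/95.
Compute ||v||^2 = v·v = 18.
Deficit = 18 − 869/95 = 841/95 ≥ 0, confirming Bessel's inequality. (The deficit equals ||v − Σ <v,e_j> e_j||^2, the squared distance from v to span{e_j}.)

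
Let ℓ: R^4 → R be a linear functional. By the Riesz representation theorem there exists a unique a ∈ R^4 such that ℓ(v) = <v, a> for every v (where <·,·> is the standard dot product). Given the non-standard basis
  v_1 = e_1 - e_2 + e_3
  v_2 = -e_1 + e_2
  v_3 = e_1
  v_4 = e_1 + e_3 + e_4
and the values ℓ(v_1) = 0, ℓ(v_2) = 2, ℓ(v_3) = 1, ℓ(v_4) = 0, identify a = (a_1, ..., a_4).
a = (1, 3, 2, -3)

Write a = (a_1, ..., a_4) in the standard basis. For each basis vector v_i, ℓ(v_i) = <v_i, a> is a linear equation in the a_j's. Collect the n equations into a matrix system V a = ℓ, where row i of V is v_i (expressed in the standard basis). Since V is invertible (lower-triangular with 1s on the diagonal, up to permutation), solve by back-substitution:
  V =
[[1, -1, 1, 0],
 [-1, 1, 0, 0],
 [1, 0, 0, 0],
 [1, 0, 1, 1]]
  V a = (0, 2, 1, 0)
Solving gives a = (1, 3, 2, -3).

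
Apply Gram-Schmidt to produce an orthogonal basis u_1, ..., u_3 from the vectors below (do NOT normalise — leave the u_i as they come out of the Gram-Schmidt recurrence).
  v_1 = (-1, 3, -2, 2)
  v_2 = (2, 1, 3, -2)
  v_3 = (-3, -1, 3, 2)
Orthogonal basis:
  u_1 = (-1, 3, -2, 2)
  u_2 = (3/2, 5/2, 2, -1)
  u_3 = (-25/9, -1/9, 29/9, 2)

Apply the Gram-Schmidt recurrence
  u_1 = v_1
  u_i = v_i − Σ_{j<i} ((v_i · u_j) / (u_j · u_j)) · u_j.

Step by step this gives:
  u_1 = (-1, 3, -2, 2)
  u_2 = (3/2, 5/2, 2, -1)
  u_3 = (-25/9, -1/9, 29/9, 2)

Orthogonality check:
  u_2 · u_1 = 0 (should be 0)
  u_3 · u_1 = 0 (should be 0)
  u_3 · u_2 = 0 (should be 0)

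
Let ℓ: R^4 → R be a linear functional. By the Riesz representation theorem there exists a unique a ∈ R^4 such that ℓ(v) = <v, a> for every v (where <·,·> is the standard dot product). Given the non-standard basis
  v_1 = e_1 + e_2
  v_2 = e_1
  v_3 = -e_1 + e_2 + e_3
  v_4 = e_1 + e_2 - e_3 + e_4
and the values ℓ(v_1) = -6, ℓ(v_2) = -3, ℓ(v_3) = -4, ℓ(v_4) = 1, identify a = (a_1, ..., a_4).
a = (-3, -3, -4, 3)

Write a = (a_1, ..., a_4) in the standard basis. For each basis vector v_i, ℓ(v_i) = <v_i, a> is a linear equation in the a_j's. Collect the n equations into a matrix system V a = ℓ, where row i of V is v_i (expressed in the standard basis). Since V is invertible (lower-triangular with 1s on the diagonal, up to permutation), solve by back-substitution:
  V =
[[1, 1, 0, 0],
 [1, 0, 0, 0],
 [-1, 1, 1, 0],
 [1, 1, -1, 1]]
  V a = (-6, -3, -4, 1)
Solving gives a = (-3, -3, -4, 3).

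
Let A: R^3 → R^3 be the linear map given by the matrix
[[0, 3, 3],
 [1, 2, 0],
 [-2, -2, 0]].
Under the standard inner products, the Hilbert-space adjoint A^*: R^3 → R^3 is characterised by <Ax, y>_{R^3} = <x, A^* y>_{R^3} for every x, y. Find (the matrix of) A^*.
A^* = A^T =
[[0, 1, -2],
 [3, 2, -2],
 [3, 0, 0]]

For real matrices with standard dot products, the defining identity <Ax, y> = <x, A^* y> gives (Ax)^T y = x^T (A^*) y, i.e. x^T A^T y = x^T (A^*) y. Since this holds for all x, y, we must have A^* = A^T. Therefore
A^* =
[[0, 1, -2],
 [3, 2, -2],
 [3, 0, 0]].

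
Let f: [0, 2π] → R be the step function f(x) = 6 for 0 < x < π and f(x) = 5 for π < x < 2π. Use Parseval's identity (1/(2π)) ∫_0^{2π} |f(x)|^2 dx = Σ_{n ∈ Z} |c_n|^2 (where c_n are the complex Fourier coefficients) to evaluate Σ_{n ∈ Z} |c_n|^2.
Σ |c_n|^2 = 61/2

Parseval equates the L^2 energy of f (normalised by 1/(2π)) with the ℓ^2 sum of its Fourier coefficients: (1/(2π)) ∫_0^{2π} |f|^2 = Σ |c_n|^2.
Compute the left side: (1/(2π)) [∫_0^π 6^2 dx + ∫_π^{2π} 5^2 dx] = (1/(2π)) · (36π + 25π) = (36 + 25)/2 = 61/2.
So Σ_{n ∈ Z} |c_n|^2 = 61/2.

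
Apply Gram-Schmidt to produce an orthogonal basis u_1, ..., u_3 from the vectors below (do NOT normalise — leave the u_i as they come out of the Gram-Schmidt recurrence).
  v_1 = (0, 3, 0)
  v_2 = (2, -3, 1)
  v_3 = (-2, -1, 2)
Orthogonal basis:
  u_1 = (0, 3, 0)
  u_2 = (2, 0, 1)
  u_3 = (-6/5, 0, 12/5)

Apply the Gram-Schmidt recurrence
  u_1 = v_1
  u_i = v_i − Σ_{j<i} ((v_i · u_j) / (u_j · u_j)) · u_j.

Step by step this gives:
  u_1 = (0, 3, 0)
  u_2 = (2, 0, 1)
  u_3 = (-6/5, 0, 12/5)

Orthogonality check:
  u_2 · u_1 = 0 (should be 0)
  u_3 · u_1 = 0 (should be 0)
  u_3 · u_2 = 0 (should be 0)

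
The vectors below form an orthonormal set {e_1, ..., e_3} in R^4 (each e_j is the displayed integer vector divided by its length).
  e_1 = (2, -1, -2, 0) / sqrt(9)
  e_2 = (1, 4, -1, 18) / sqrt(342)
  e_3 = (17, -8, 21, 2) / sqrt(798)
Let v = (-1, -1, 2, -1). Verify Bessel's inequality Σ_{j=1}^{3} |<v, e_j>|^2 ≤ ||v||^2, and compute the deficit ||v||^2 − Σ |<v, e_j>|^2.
Σ |<v, e_j>|^2 = 122/21; ||v||^2 = 7; deficit = 25/21

Write each e_j = u_j / sqrt(<u_j, u_j>) where u_j is the displayed integer vector. Then <v, e_j> = <v, u_j> / sqrt(<u_j, u_j>), so |<v, e_j>|^2 = <v, u_j>^2 / <u_j, u_j>.
Coefficients: <v, e_1> = -5/sqrt(9), <v, e_2> = -25/sqrt(342), <v, e_3> = 31/sqrt(798).
Square and sum: Σ |<v, e_j>|^2 = 122/21.
Compute ||v||^2 = v·v = 7.
Deficit = 7 − 122/21 = 25/21 ≥ 0, confirming Bessel's inequality. (The deficit equals ||v − Σ <v,e_j> e_j||^2, the squared distance from v to span{e_j}.)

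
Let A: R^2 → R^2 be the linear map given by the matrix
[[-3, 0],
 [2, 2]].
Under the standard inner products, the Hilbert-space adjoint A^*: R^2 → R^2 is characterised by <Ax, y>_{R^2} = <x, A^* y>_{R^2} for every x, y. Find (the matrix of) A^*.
A^* = A^T =
[[-3, 2],
 [0, 2]]

For real matrices with standard dot products, the defining identity <Ax, y> = <x, A^* y> gives (Ax)^T y = x^T (A^*) y, i.e. x^T A^T y = x^T (A^*) y. Since this holds for all x, y, we must have A^* = A^T. Therefore
A^* =
[[-3, 2],
 [0, 2]].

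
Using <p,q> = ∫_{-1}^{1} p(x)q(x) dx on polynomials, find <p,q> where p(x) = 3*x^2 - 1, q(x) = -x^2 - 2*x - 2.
<p,q> = -8/15

Expand the product: p(x)·q(x) = -3*x^4 - 6*x^3 - 5*x^2 + 2*x + 2.
∫_{-1}^{1} of each monomial x^k gives [2/(k+1) if k even, 0 if k odd]. Integrating term-by-term (or equivalently evaluating the antiderivative F(x) = -3*x^5/5 - 3*x^4/2 - 5*x^3/3 + x^2 + 2*x at the endpoints):
  F(1) − F(−1) = -23/30 − (-7/30) = -8/15.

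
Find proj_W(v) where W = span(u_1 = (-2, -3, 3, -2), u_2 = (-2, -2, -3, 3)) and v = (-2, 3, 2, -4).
proj_W(v) = (22/21, 548/651, 87/31, -1693/651)

Set up U = [u_1 | ... | u_2] ∈ R^(4×2). The projector onto W = col(U) is P = U (U^T U)^(-1) U^T.
Compute U^T U =
  [26, -5]
  [-5, 26],
and U^T v = (9, -20).
Solve U^T U · c = U^T v for the coefficients: c = (134/651, -475/651). The projection is proj_W(v) = U c.
Check: (v - proj_W(v)) · u_1 = 0  (should be 0).
Check: (v - proj_W(v)) · u_2 = 0  (should be 0).
Result: proj_W(v) = (22/21, 548/651, 87/31, -1693/651).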